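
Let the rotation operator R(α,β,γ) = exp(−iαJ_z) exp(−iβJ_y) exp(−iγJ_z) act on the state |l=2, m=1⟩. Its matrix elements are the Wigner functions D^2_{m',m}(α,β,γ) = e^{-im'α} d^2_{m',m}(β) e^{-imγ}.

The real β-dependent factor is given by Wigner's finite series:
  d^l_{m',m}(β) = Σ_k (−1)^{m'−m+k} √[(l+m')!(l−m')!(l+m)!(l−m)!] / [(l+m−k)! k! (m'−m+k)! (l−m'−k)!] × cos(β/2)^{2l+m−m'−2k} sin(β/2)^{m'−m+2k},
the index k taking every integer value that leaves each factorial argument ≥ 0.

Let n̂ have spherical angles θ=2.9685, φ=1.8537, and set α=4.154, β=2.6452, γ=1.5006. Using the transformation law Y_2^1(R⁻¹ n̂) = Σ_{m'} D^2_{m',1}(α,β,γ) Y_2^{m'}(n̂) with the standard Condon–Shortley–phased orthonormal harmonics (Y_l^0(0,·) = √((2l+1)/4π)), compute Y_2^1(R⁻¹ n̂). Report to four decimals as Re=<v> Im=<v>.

Need the full column D^2_{m',1} for m'=−2..2 at α=4.154, β=2.6452, γ=1.5006.
cos(β/2)=0.245656, sin(β/2)=0.969357
d^2_{-2,1}: single k=3 term ⇒ +0.447516;  D = +0.387422+0.223997i
d^2_{-1,1}: k∈[2..3] ⇒ +0.170115 -0.882948 = -0.712833;  D = +0.629561-0.334340i
d^2_{0,1}: k∈[1..2] ⇒ +0.035200 -0.548093 = -0.512893;  D = -0.035974+0.511630i
d^2_{1,1}: k∈[0..1] ⇒ +0.003642 -0.170115 = -0.166474;  D = -0.134654-0.097887i
d^2_{2,1}: single k=0 term ⇒ -0.028741;  D = +0.026649-0.010762i
Y_2^{m'}(θ=2.9685,φ=1.8537) and Σ D·Y over m':
  (+0.3874+0.2240i)·(-0.0097+0.0061i)  (+0.6296-0.3343i)·(+0.0366+0.1259i)  (-0.0360+0.5116i)·(+0.6027+0.0000i)  (-0.1347-0.0979i)·(-0.0366+0.1259i)  (+0.0266-0.0108i)·(-0.0097-0.0061i)
Y_2^1(R⁻¹ n̂) = +0.055230+0.362158i

Re=0.0552 Im=0.3622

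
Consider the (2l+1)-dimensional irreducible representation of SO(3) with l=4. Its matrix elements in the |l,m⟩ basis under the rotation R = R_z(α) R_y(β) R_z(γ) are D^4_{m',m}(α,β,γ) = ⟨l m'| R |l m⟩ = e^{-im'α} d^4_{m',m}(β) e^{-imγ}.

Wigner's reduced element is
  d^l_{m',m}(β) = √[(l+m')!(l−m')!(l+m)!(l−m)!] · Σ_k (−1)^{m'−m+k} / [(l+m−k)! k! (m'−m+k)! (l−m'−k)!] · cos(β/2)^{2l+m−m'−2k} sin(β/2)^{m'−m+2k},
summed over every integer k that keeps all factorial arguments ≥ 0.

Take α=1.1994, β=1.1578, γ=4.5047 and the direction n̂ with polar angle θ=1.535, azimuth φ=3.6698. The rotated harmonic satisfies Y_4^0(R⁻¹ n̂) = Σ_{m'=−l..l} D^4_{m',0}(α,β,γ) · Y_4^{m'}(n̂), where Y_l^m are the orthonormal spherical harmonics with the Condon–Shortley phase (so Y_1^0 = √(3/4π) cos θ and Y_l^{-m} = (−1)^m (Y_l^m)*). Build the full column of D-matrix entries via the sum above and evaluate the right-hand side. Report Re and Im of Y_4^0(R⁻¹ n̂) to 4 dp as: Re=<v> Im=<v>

Need the full column D^4_{m',0} for m'=−4..4 at α=1.1994, β=1.1578, γ=4.5047.
cos(β/2)=0.837065, sin(β/2)=0.547103
d^4_{-4,0}: single k=4 term ⇒ +0.368013;  D = +0.031321-0.366678i
d^4_{-3,0}: k∈[3..4] ⇒ +0.796285 -0.340164 = +0.456120;  D = -0.409392-0.201106i
d^4_{-2,0}: k∈[2..4] ⇒ +0.976822 -1.112768 +0.178261 = +0.042315;  D = -0.031168+0.028619i
d^4_{-1,0}: k∈[1..4] ⇒ +0.704529 -1.805804 +0.771421 -0.054924 = -0.384778;  D = -0.139643-0.358545i
d^4_{0,0}: k∈[0..4] ⇒ +0.241031 -1.647457 +1.583497 -0.300646 +0.008027 = -0.115548;  D = -0.115548+0.000000i
d^4_{1,0}: k∈[0..3] ⇒ -0.704529 +1.805804 -0.771421 +0.054924 = +0.384778;  D = +0.139643-0.358545i
d^4_{2,0}: k∈[0..2] ⇒ +0.976822 -1.112768 +0.178261 = +0.042315;  D = -0.031168-0.028619i
d^4_{3,0}: k∈[0..1] ⇒ -0.796285 +0.340164 = -0.456120;  D = +0.409392-0.201106i
d^4_{4,0}: single k=0 term ⇒ +0.368013;  D = +0.031321+0.366678i
Y_4^{m'}(θ=1.535,φ=3.6698) and Σ D·Y over m':
  (+0.0313-0.3667i)·(-0.2277-0.3781i)  (-0.4094-0.2011i)·(+0.0006+0.0447i)  (-0.0312+0.0286i)·(-0.1629+0.2883i)  (-0.1396-0.3585i)·(+0.0437-0.0255i)  (-0.1155+0.0000i)·(+0.3133+0.0000i)  (+0.1396-0.3585i)·(-0.0437-0.0255i)  (-0.0312-0.0286i)·(-0.1629-0.2883i)  (+0.4094-0.2011i)·(-0.0006+0.0447i)  (+0.0313+0.3667i)·(-0.2277+0.3781i)
Y_4^0(R⁻¹ n̂) = -0.347137+0.000000i

Re=-0.3471 Im=0.0000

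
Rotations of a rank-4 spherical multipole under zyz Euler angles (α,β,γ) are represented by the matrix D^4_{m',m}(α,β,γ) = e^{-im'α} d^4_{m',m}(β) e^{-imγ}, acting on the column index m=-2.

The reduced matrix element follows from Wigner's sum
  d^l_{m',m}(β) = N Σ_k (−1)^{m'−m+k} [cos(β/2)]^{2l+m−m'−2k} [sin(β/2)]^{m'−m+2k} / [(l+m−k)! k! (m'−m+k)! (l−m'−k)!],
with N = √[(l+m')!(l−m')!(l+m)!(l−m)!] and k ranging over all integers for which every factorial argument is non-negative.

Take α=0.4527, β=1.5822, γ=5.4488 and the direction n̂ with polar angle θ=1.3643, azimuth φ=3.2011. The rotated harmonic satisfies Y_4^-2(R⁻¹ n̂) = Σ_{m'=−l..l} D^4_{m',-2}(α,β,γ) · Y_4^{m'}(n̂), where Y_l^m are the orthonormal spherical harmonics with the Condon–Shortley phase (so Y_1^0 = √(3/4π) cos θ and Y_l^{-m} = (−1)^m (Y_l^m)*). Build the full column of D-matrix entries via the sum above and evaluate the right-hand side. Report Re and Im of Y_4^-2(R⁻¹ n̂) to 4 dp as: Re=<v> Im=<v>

Re=0.2469 Im=0.1397

Need the full column D^4_{m',-2} for m'=−4..4 at α=0.4527, β=1.5822, γ=5.4488.
cos(β/2)=0.703064, sin(β/2)=0.711127
d^4_{-4,-2}: single k=2 term ⇒ +0.323177;  D = +0.319923+0.045746i
d^4_{-3,-2}: k∈[1..2] ⇒ +0.225930 -0.693425 = -0.467496;  D = -0.445116+0.142912i
d^4_{-2,-2}: k∈[0..2] ⇒ +0.059698 -0.732897 +0.937256 = +0.264057;  D = +0.190784-0.182558i
d^4_{-1,-2}: k∈[0..2] ⇒ -0.256180 +1.310451 -0.893788 = +0.160482;  D = +0.055741-0.150491i
d^4_{0,-2}: k∈[0..2] ⇒ +0.579406 -1.580728 +0.606448 = -0.394874;  D = +0.038626+0.392980i
d^4_{1,-2}: k∈[0..2] ⇒ -0.873634 +1.340683 -0.274322 = +0.192726;  D = -0.100846-0.164236i
d^4_{2,-2}: k∈[0..2] ⇒ +0.937256 -0.767103 +0.065400 = +0.235553;  D = -0.198640-0.126600i
d^4_{3,-2}: k∈[0..1] ⇒ -0.709423 +0.241930 = -0.467493;  D = +0.464420+0.053514i
d^4_{4,-2}: single k=0 term ⇒ +0.338261;  D = -0.319124+0.112160i
Y_4^{m'}(θ=1.3643,φ=3.2011) and Σ D·Y over m':
  (+0.3199+0.0457i)·(+0.3947-0.0958i)  (-0.4451+0.1429i)·(-0.2368+0.0427i)  (+0.1908-0.1826i)·(-0.2246+0.0269i)  (+0.0557-0.1505i)·(+0.2564-0.0153i)  (+0.0386+0.3930i)·(+0.1905+0.0000i)  (-0.1008-0.1642i)·(-0.2564-0.0153i)  (-0.1986-0.1266i)·(-0.2246-0.0269i)  (+0.4644+0.0535i)·(+0.2368+0.0427i)  (-0.3191+0.1122i)·(+0.3947+0.0958i)
Y_4^-2(R⁻¹ n̂) = +0.246907+0.139736i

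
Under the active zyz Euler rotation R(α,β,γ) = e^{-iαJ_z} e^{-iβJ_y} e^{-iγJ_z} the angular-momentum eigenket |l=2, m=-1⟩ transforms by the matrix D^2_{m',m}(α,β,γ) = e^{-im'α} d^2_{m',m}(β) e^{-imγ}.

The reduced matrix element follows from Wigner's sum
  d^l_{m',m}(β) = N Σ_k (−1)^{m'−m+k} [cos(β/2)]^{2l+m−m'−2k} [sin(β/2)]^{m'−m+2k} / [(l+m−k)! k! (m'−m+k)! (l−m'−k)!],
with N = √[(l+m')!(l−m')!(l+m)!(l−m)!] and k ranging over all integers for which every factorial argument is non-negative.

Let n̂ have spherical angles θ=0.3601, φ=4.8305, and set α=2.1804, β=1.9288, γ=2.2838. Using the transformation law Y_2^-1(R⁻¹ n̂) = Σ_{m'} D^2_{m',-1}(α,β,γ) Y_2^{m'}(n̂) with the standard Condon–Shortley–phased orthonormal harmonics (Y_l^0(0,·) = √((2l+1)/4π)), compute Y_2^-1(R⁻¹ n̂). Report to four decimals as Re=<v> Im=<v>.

Need the full column D^2_{m',-1} for m'=−2..2 at α=2.1804, β=1.9288, γ=2.2838.
cos(β/2)=0.569910, sin(β/2)=0.821707
d^2_{-2,-1}: single k=1 term ⇒ +0.304205;  D = +0.284552+0.107566i
d^2_{-1,-1}: k∈[0..1] ⇒ +0.105493 -0.657912 = -0.552419;  D = +0.135701+0.535492i
d^2_{0,-1}: k∈[0..1] ⇒ -0.372573 +0.774521 = +0.401948;  D = -0.262917+0.304033i
d^2_{1,-1}: k∈[0..1] ⇒ +0.657912 -0.455899 = +0.202014;  D = +0.200935+0.020851i
d^2_{2,-1}: single k=0 term ⇒ -0.632394;  D = +0.306623+0.553086i
Y_2^{m'}(θ=0.3601,φ=4.8305) and Σ D·Y over m':
  (+0.2846+0.1076i)·(-0.0466+0.0112i)  (+0.1357+0.5355i)·(+0.0300+0.2530i)  (-0.2629+0.3040i)·(+0.5133+0.0000i)  (+0.2009+0.0209i)·(-0.0300+0.2530i)  (+0.3066+0.5531i)·(-0.0466-0.0112i)
Y_2^-1(R⁻¹ n̂) = -0.300227+0.225622i

Re=-0.3002 Im=0.2256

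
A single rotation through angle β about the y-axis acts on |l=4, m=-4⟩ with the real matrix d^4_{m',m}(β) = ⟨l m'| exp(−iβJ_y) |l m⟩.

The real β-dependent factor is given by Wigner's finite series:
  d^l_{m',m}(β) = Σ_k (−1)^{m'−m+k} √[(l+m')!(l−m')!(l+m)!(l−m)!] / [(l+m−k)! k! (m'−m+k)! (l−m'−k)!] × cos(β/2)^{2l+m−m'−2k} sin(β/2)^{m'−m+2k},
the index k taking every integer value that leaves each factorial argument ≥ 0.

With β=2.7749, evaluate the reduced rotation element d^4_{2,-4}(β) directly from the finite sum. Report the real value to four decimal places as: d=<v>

d=0.1589

d^4_{2,-4}(β=2.7749) via Wigner's sum:
Half-angle: c=0.182321, s=0.983239. N=√(720·2·1·40320)=7619.763776
k∈{0} keeps every argument non-negative
  k=0: (−1)^6·7619.7638/(1440)·0.1823^2·0.9832^6 = +0.158930
d^4_{2,-4}(2.7749) = +0.158930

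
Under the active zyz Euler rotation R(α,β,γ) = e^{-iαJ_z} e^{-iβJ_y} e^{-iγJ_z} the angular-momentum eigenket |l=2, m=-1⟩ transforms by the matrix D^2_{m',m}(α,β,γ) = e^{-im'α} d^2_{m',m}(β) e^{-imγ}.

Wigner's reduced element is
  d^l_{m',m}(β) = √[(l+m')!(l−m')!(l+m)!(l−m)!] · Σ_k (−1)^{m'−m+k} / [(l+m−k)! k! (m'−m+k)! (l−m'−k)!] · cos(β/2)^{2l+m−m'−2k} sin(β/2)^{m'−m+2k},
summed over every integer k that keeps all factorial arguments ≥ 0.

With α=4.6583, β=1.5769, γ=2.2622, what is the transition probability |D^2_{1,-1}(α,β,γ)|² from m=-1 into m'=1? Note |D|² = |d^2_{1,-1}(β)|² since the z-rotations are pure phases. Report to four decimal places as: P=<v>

D^2_{1,-1}(4.6583,1.5769,2.2622) = e^{-i·1·4.6583}·d^2_{1,-1}(1.5769)·e^{-i·-1·2.2622}. Compute d first:
Half-angle: c=0.704946, s=0.709261. N=√(6·1·1·6)=6.000000
Admissible k: 0..1 (factorial args all ≥0)
  k=0: (−1)^2·6.0000/(2)·0.7049^2·0.7093^2 = +0.749972
  k=1: (−1)^3·6.0000/(6)·0.7049^0·0.7093^4 = -0.253061
d^2_{1,-1}(1.5769) = +0.749972 -0.253061 = +0.496911
|D^2_{1,-1}|² = |d^2_{1,-1}(β)|² = (+0.496911)² = 0.246920 (the z-rotation phases have unit modulus)

P=0.2469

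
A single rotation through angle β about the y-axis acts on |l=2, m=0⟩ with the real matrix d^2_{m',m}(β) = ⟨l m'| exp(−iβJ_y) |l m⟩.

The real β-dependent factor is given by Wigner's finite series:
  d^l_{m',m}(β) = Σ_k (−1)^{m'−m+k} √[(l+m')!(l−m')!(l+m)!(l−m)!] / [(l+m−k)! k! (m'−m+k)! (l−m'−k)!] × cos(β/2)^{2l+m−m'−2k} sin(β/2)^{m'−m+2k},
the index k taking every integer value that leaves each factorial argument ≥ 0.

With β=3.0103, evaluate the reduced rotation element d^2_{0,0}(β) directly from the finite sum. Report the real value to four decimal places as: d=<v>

d=0.9743

d^2_{0,0}(β=3.0103) via Wigner's sum:
c=cos(3.0103/2)=0.065599, s=sin(3.0103/2)=0.997846; N=√[2·2·2·2]=4.000000
The bounds max(0,m−m')=0 and min(l+m,l−m')=2 give 3 terms
  k=0: (−1)^0·4.0000/(4)·0.0656^4·0.9978^0 = +0.000019
  k=1: (−1)^1·4.0000/(1)·0.0656^2·0.9978^2 = -0.017139
  k=2: (−1)^2·4.0000/(4)·0.0656^0·0.9978^4 = +0.991412
d^2_{0,0}(3.0103) = +0.000019 -0.017139 +0.991412 = +0.974292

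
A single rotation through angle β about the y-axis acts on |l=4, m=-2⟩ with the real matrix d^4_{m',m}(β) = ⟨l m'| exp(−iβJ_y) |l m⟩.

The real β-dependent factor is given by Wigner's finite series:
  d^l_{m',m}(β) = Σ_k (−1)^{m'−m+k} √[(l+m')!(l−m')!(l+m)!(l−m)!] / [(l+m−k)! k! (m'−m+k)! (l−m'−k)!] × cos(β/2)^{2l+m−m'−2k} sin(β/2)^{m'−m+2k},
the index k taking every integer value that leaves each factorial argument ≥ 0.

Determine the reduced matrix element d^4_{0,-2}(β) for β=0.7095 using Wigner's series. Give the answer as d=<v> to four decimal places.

d^4_{0,-2}(β=0.7095) via Wigner's sum:
Half-angle: c=0.937733, s=0.347356. N=√(24·24·2·720)=910.735966
k∈{0,1,2} keeps every argument non-negative
  k=0: (−1)^2·910.7360/(96)·0.9377^6·0.3474^2 = +0.778300
  k=1: (−1)^3·910.7360/(36)·0.9377^4·0.3474^4 = -0.284778
  k=2: (−1)^4·910.7360/(96)·0.9377^2·0.3474^6 = +0.014653
d^4_{0,-2}(0.7095) = +0.778300 -0.284778 +0.014653 = +0.508175

d=0.5082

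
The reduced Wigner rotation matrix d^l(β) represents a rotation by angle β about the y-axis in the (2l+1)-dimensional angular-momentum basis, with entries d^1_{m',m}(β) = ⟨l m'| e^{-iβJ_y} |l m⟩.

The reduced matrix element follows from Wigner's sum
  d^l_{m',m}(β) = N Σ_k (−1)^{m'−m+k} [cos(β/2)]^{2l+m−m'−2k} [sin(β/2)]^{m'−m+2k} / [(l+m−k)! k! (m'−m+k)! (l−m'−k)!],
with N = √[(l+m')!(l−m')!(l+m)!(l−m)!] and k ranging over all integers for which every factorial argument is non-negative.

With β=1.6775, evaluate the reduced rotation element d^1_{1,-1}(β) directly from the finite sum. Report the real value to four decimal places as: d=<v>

d^1_{1,-1}(β=1.6775) via Wigner's sum:
c=cos(1.6775/2)=0.668393, s=sin(1.6775/2)=0.743808; N=√[2·1·1·2]=2.000000
Admissible k: 0..0 (factorial args all ≥0)
  k=0: (−1)^2·2.0000/(2)·0.6684^0·0.7438^2 = +0.553251
d^1_{1,-1}(1.6775) = +0.553251

d=0.5533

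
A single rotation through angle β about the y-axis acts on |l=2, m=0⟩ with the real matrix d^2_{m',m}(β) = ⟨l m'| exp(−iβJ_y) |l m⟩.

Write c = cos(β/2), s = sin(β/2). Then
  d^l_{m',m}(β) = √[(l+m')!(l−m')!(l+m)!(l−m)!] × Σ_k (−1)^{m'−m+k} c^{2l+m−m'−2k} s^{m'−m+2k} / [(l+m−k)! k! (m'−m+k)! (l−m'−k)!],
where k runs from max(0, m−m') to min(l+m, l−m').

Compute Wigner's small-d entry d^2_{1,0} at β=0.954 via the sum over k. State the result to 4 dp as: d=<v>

d^2_{1,0}(β=0.954) via Wigner's sum:
Half-angle: c=0.888376, s=0.459116. N=√(6·1·2·2)=4.898979
The bounds max(0,m−m')=0 and min(l+m,l−m')=1 give 2 terms
  k=0: (−1)^1·4.8990/(2)·0.8884^3·0.4591^1 = -0.788477
  k=1: (−1)^2·4.8990/(2)·0.8884^1·0.4591^3 = +0.210591
d^2_{1,0}(0.954) = -0.788477 +0.210591 = -0.577886

d=-0.5779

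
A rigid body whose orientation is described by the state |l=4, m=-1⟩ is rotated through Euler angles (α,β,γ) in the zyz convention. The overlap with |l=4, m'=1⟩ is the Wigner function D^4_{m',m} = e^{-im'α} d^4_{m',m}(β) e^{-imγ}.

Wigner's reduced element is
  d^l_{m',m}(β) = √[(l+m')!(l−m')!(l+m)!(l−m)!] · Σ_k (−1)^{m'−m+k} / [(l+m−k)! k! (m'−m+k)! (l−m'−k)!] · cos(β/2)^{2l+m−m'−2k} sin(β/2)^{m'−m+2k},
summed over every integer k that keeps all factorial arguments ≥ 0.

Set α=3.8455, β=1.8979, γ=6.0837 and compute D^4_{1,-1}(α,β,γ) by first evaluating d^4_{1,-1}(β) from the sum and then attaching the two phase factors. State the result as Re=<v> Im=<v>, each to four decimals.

Re=-0.0171 Im=0.0217

First d^4_{1,-1}(β=1.8979), then the phase factors e^{-i(1)α} and e^{-i(-1)γ}:
With c≡cos(β/2)=0.582537 and s≡sin(β/2)=0.812804, N=[120·6·6·120]^{1/2}=720.000000
The bounds max(0,m−m')=0 and min(l+m,l−m')=3 give 4 terms
  k=0: (−1)^2·720.0000/(72)·0.5825^6·0.8128^2 = +0.258174
  k=1: (−1)^3·720.0000/(24)·0.5825^4·0.8128^4 = -1.507852
  k=2: (−1)^4·720.0000/(48)·0.5825^2·0.8128^6 = +1.467756
  k=3: (−1)^5·720.0000/(720)·0.5825^0·0.8128^8 = -0.190497
d^4_{1,-1}(1.8979) = +0.258174 -1.507852 +1.467756 -0.190497 = +0.027581
D = (-0.762319+0.647201i)·(+0.027581)·(+0.980169-0.198165i) = -0.017071+0.021663i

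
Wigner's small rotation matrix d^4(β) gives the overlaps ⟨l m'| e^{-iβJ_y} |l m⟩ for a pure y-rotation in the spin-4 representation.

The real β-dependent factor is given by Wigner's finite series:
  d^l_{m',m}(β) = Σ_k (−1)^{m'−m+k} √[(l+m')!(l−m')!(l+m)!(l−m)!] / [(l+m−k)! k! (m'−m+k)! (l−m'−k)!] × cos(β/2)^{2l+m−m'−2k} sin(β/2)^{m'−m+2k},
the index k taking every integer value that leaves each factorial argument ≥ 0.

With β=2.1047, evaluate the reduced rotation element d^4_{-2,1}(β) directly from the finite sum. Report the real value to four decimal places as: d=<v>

d^4_{-2,1}(β=2.1047) via Wigner's sum:
c=cos(2.1047/2)=0.495531, s=sin(2.1047/2)=0.868590; N=√[2·720·120·6]=1018.233765
Admissible k: 3..5 (factorial args all ≥0)
  k=3: (−1)^0·1018.2338/(72)·0.4955^5·0.8686^3 = +0.276895
  k=4: (−1)^1·1018.2338/(48)·0.4955^3·0.8686^5 = -1.276127
  k=5: (−1)^2·1018.2338/(240)·0.4955^1·0.8686^7 = +0.784172
d^4_{-2,1}(2.1047) = +0.276895 -1.276127 +0.784172 = -0.215060

d=-0.2151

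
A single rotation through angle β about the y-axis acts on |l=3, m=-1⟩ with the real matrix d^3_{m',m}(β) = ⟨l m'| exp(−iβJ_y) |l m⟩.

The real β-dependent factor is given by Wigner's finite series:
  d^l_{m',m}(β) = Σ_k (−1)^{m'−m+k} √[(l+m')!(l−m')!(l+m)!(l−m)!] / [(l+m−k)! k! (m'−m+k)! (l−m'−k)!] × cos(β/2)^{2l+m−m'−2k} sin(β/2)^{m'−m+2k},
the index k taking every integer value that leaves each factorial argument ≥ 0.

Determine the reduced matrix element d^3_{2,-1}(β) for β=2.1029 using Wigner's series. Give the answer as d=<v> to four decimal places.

d^3_{2,-1}(β=2.1029) via Wigner's sum:
Half-angle: c=0.496313, s=0.868144. N=√(120·1·2·24)=75.894664
Admissible k: 0..1 (factorial args all ≥0)
  k=0: (−1)^3·75.8947/(12)·0.4963^3·0.8681^3 = -0.505908
  k=1: (−1)^4·75.8947/(24)·0.4963^1·0.8681^5 = +0.773952
d^3_{2,-1}(2.1029) = -0.505908 +0.773952 = +0.268044

d=0.2680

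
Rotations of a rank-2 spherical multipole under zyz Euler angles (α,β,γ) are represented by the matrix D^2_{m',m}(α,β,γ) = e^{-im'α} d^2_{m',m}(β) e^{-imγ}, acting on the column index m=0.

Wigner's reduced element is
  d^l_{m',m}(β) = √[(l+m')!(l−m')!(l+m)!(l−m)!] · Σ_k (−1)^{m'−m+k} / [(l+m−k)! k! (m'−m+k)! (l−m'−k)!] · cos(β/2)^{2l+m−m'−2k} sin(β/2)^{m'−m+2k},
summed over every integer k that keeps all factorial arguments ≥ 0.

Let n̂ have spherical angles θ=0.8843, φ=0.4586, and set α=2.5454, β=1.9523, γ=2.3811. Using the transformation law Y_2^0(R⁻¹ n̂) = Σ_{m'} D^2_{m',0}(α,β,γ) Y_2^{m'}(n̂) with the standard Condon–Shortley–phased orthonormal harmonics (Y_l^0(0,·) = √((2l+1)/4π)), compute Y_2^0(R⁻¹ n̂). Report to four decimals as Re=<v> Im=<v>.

Need the full column D^2_{m',0} for m'=−2..2 at α=2.5454, β=1.9523, γ=2.3811.
cos(β/2)=0.560216, sin(β/2)=0.828347
d^2_{-2,0}: single k=2 term ⇒ +0.527486;  D = +0.194877-0.490168i
d^2_{-1,0}: k∈[1..2] ⇒ +0.356742 -0.779951 = -0.423209;  D = +0.350197-0.237630i
d^2_{0,0}: k∈[0..2] ⇒ +0.098497 -0.861380 +0.470813 = -0.292071;  D = -0.292071+0.000000i
d^2_{1,0}: k∈[0..1] ⇒ -0.356742 +0.779951 = +0.423209;  D = -0.350197-0.237630i
d^2_{2,0}: single k=0 term ⇒ +0.527486;  D = +0.194877+0.490168i
Y_2^{m'}(θ=0.8843,φ=0.4586) and Σ D·Y over m':
  (+0.1949-0.4902i)·(+0.1405-0.1835i)  (+0.3502-0.2376i)·(+0.3396-0.1677i)  (-0.2921+0.0000i)·(+0.0647+0.0000i)  (-0.3502-0.2376i)·(-0.3396-0.1677i)  (+0.1949+0.4902i)·(+0.1405+0.1835i)
Y_2^0(R⁻¹ n̂) = +0.014179+0.000000i

Re=0.0142 Im=0.0000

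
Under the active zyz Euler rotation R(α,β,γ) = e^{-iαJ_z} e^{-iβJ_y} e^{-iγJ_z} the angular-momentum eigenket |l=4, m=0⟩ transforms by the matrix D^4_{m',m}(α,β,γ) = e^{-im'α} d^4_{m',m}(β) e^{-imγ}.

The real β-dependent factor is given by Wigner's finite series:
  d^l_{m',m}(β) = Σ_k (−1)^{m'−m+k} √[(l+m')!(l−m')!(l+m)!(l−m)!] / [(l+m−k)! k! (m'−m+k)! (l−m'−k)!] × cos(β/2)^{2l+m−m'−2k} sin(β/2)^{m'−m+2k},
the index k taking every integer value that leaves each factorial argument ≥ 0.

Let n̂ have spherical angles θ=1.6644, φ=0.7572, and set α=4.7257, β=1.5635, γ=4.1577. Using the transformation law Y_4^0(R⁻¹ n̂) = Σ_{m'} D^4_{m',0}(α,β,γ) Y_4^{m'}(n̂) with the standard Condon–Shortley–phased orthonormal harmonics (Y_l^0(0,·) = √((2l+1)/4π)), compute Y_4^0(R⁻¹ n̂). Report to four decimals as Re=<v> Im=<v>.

Re=-0.3600 Im=0.0000

Need the full column D^4_{m',0} for m'=−4..4 at α=4.7257, β=1.5635, γ=4.1577.
cos(β/2)=0.709682, sin(β/2)=0.704522
d^4_{-4,0}: single k=4 term ⇒ +0.522857;  D = +0.522116+0.027826i
d^4_{-3,0}: k∈[3..4] ⇒ +0.744846 -0.734056 = +0.010790;  D = -0.000431+0.010782i
d^4_{-2,0}: k∈[2..4] ⇒ +0.601579 -1.580970 +0.584275 = -0.395116;  D = +0.394976+0.010518i
d^4_{-1,0}: k∈[1..4] ⇒ +0.285664 -1.689152 +1.664682 -0.273428 = -0.012234;  D = -0.000163+0.012233i
d^4_{0,0}: k∈[0..4] ⇒ +0.064344 -1.014592 +2.249760 -0.985408 +0.060696 = +0.374800;  D = +0.374800+0.000000i
d^4_{1,0}: k∈[0..3] ⇒ -0.285664 +1.689152 -1.664682 +0.273428 = +0.012234;  D = +0.000163+0.012233i
d^4_{2,0}: k∈[0..2] ⇒ +0.601579 -1.580970 +0.584275 = -0.395116;  D = +0.394976-0.010518i
d^4_{3,0}: k∈[0..1] ⇒ -0.744846 +0.734056 = -0.010790;  D = +0.000431+0.010782i
d^4_{4,0}: single k=0 term ⇒ +0.522857;  D = +0.522116-0.027826i
Y_4^{m'}(θ=1.6644,φ=0.7572) and Σ D·Y over m':
  (+0.5221+0.0278i)·(-0.4321-0.0489i)  (-0.0004+0.0108i)·(+0.0745+0.0882i)  (+0.3950+0.0105i)·(-0.0175+0.3108i)  (-0.0002+0.0122i)·(+0.0940-0.0889i)  (+0.3748+0.0000i)·(+0.2899+0.0000i)  (+0.0002+0.0122i)·(-0.0940-0.0889i)  (+0.3950-0.0105i)·(-0.0175-0.3108i)  (+0.0004+0.0108i)·(-0.0745+0.0882i)  (+0.5221-0.0278i)·(-0.4321+0.0489i)
Y_4^0(R⁻¹ n̂) = -0.360023+0.000000i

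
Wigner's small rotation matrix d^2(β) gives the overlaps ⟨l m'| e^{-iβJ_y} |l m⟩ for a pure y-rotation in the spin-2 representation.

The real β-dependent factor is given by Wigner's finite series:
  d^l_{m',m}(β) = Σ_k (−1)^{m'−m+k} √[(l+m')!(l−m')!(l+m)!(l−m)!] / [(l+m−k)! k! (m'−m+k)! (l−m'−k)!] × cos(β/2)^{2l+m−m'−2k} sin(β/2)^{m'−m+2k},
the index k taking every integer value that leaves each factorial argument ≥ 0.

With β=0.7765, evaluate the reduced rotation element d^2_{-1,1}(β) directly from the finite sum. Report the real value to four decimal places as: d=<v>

d=0.3478

d^2_{-1,1}(β=0.7765) via Wigner's sum:
Half-angle: c=0.925573, s=0.378569. N=√(1·6·6·1)=6.000000
The bounds max(0,m−m')=2 and min(l+m,l−m')=3 give 2 terms
  k=2: (−1)^0·6.0000/(2)·0.9256^2·0.3786^2 = +0.368327
  k=3: (−1)^1·6.0000/(6)·0.9256^0·0.3786^4 = -0.020539
d^2_{-1,1}(0.7765) = +0.368327 -0.020539 = +0.347788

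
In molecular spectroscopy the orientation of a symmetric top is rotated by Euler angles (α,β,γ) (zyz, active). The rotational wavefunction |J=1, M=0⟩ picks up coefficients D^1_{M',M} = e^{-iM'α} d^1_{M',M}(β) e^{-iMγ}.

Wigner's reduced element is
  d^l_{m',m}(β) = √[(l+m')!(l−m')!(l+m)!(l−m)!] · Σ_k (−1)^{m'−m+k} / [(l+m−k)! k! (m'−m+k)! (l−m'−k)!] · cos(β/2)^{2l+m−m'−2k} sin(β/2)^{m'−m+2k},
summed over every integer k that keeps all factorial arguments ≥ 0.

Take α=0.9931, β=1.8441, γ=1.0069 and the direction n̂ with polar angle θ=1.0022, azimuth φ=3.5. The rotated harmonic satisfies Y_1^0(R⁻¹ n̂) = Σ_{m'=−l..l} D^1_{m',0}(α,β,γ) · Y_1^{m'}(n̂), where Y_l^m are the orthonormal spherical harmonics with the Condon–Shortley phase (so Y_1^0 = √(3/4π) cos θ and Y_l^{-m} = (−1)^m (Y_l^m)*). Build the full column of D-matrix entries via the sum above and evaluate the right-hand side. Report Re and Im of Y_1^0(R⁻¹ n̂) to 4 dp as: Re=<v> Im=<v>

Need the full column D^1_{m',0} for m'=−1..1 at α=0.9931, β=1.8441, γ=1.0069.
cos(β/2)=0.604188, sin(β/2)=0.796842
d^1_{-1,0}: single k=1 term ⇒ +0.680862;  D = +0.371816+0.570374i
d^1_{0,0}: k∈[0..1] ⇒ +0.365043 -0.634957 = -0.269914;  D = -0.269914+0.000000i
d^1_{1,0}: single k=0 term ⇒ -0.680862;  D = -0.371816+0.570374i
Y_1^{m'}(θ=1.0022,φ=3.5) and Σ D·Y over m':
  (+0.3718+0.5704i)·(-0.2726+0.1021i)  (-0.2699+0.0000i)·(+0.2631+0.0000i)  (-0.3718+0.5704i)·(+0.2726+0.1021i)
Y_1^0(R⁻¹ n̂) = -0.390249+0.000000i

Re=-0.3902 Im=0.0000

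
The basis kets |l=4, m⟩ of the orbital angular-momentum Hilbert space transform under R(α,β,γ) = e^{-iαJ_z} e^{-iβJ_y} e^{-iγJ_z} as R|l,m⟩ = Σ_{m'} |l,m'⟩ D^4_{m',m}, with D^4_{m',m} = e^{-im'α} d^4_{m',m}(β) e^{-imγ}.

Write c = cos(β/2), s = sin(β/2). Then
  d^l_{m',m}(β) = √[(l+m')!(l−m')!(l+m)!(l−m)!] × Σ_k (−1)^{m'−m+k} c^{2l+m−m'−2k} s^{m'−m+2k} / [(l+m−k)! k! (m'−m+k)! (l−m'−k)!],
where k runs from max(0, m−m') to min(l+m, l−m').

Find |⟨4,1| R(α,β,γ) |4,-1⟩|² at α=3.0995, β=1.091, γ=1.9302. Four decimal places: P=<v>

P=0.0096

First d^4_{1,-1}(β=1.091), then the phase factors e^{-i(1)α} and e^{-i(-1)γ}:
c=cos(1.091/2)=0.854868, s=sin(1.091/2)=0.518846; N=√[120·6·6·120]=720.000000
Admissible k: 0..3 (factorial args all ≥0)
  k=0: (−1)^2·720.0000/(72)·0.8549^6·0.5188^2 = +1.050680
  k=1: (−1)^3·720.0000/(24)·0.8549^4·0.5188^4 = -1.161101
  k=2: (−1)^4·720.0000/(48)·0.8549^2·0.5188^6 = +0.213854
  k=3: (−1)^5·720.0000/(720)·0.8549^0·0.5188^8 = -0.005252
d^4_{1,-1}(1.091) = +1.050680 -1.161101 +0.213854 -0.005252 = +0.098182
|D^4_{1,-1}|² = |d^4_{1,-1}(β)|² = (+0.098182)² = 0.009640 (the z-rotation phases have unit modulus)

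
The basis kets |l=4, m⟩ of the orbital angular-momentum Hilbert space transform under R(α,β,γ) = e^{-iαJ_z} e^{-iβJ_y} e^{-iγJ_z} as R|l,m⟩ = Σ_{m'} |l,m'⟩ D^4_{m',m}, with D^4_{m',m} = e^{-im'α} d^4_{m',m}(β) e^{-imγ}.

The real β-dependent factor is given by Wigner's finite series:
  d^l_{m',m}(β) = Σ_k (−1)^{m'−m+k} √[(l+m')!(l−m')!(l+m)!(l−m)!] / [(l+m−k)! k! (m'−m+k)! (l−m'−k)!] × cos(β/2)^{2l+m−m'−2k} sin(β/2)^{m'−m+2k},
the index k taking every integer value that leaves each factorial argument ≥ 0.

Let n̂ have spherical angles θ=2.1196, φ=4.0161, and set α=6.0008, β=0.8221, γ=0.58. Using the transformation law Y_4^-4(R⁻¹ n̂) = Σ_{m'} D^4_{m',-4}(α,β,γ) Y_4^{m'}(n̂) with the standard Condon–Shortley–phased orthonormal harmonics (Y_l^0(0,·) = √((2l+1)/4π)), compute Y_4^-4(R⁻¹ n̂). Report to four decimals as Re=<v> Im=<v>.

Re=0.0005 Im=0.1769

Need the full column D^4_{m',-4} for m'=−4..4 at α=6.0008, β=0.8221, γ=0.58.
cos(β/2)=0.916702, sin(β/2)=0.399572
d^4_{-4,-4}: single k=0 term ⇒ +0.498683;  D = +0.185128+0.463047i
d^4_{-3,-4}: single k=0 term ⇒ -0.614804;  D = -0.060125-0.611857i
d^4_{-2,-4}: single k=0 term ⇒ +0.501346;  D = -0.091941+0.492844i
d^4_{-1,-4}: single k=0 term ⇒ -0.309044;  D = +0.139084-0.275977i
d^4_{0,-4}: single k=0 term ⇒ +0.150606;  D = -0.102571+0.110278i
d^4_{1,-4}: single k=0 term ⇒ -0.058716;  D = +0.050385-0.030148i
d^4_{2,-4}: single k=0 term ⇒ +0.018097;  D = -0.017503+0.004597i
d^4_{3,-4}: single k=0 term ⇒ -0.004216;  D = +0.004215+0.000108i
d^4_{4,-4}: single k=0 term ⇒ +0.000650;  D = -0.000619-0.000197i
Y_4^{m'}(θ=2.1196,φ=4.0161) and Σ D·Y over m':
  (+0.1851+0.4630i)·(-0.2197+0.0818i)  (-0.0601-0.6119i)·(-0.3523-0.2008i)  (-0.0919+0.4928i)·(-0.0391-0.2169i)  (+0.1391-0.2760i)·(-0.1479+0.1769i)  (-0.1026+0.1103i)·(-0.2721+0.0000i)  (+0.0504-0.0301i)·(+0.1479+0.1769i)  (-0.0175+0.0046i)·(-0.0391+0.2169i)  (+0.0042+0.0001i)·(+0.3523-0.2008i)  (-0.0006-0.0002i)·(-0.2197-0.0818i)
Y_4^-4(R⁻¹ n̂) = +0.000493+0.176876i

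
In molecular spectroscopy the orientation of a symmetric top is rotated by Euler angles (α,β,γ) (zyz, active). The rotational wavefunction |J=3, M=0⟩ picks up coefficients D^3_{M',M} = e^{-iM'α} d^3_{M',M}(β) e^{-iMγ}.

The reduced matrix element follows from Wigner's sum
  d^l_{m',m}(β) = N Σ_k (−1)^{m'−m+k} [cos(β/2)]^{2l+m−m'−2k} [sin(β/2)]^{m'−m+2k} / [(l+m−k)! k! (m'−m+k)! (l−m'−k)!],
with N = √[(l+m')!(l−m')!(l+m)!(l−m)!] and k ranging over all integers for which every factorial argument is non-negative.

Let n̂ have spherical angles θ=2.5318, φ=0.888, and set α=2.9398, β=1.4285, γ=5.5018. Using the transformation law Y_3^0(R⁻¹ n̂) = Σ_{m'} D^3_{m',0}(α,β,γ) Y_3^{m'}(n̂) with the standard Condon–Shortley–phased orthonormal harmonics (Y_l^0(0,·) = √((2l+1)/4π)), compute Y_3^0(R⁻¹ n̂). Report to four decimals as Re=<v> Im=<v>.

Re=0.3226 Im=0.0000

Need the full column D^3_{m',0} for m'=−3..3 at α=2.9398, β=1.4285, γ=5.5018.
cos(β/2)=0.755585, sin(β/2)=0.655051
d^3_{-3,0}: single k=3 term ⇒ +0.542238;  D = -0.445875+0.308573i
d^3_{-2,0}: k∈[2..3] ⇒ +0.766026 -0.575741 = +0.190285;  D = +0.174997-0.074728i
d^3_{-1,0}: k∈[1..3] ⇒ +0.558832 -1.260047 +0.315681 = -0.385533;  D = +0.377710-0.077271i
d^3_{0,0}: k∈[0..3] ⇒ +0.186080 -1.258709 +0.946039 -0.079004 = -0.205594;  D = -0.205594+0.000000i
d^3_{1,0}: k∈[0..2] ⇒ -0.558832 +1.260047 -0.315681 = +0.385533;  D = -0.377710-0.077271i
d^3_{2,0}: k∈[0..1] ⇒ +0.766026 -0.575741 = +0.190285;  D = +0.174997+0.074728i
d^3_{3,0}: single k=0 term ⇒ -0.542238;  D = +0.445875+0.308573i
Y_3^{m'}(θ=2.5318,φ=0.888) and Σ D·Y over m':
  (-0.4459+0.3086i)·(-0.0696-0.0360i)  (+0.1750-0.0747i)·(+0.0560+0.2690i)  (+0.3777-0.0773i)·(+0.2756-0.3389i)  (-0.2056+0.0000i)·(-0.1102+0.0000i)  (-0.3777-0.0773i)·(-0.2756-0.3389i)  (+0.1750+0.0747i)·(+0.0560-0.2690i)  (+0.4459+0.3086i)·(+0.0696-0.0360i)
Y_3^0(R⁻¹ n̂) = +0.322580+0.000000i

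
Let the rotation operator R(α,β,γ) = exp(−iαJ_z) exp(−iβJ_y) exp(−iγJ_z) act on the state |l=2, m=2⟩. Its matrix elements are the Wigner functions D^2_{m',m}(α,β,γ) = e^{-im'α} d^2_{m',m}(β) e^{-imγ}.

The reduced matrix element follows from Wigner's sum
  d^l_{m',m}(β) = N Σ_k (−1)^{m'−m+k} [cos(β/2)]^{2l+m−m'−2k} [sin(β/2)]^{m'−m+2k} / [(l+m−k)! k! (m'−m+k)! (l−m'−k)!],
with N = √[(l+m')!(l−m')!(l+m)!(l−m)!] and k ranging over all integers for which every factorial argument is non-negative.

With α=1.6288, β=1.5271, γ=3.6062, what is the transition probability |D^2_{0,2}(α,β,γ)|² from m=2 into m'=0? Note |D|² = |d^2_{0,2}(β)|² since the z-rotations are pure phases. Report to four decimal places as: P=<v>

D^2_{0,2}(1.6288,1.5271,3.6062) = e^{-i·0·1.6288}·d^2_{0,2}(1.5271)·e^{-i·2·3.6062}. Compute d first:
With c≡cos(β/2)=0.722386 and s≡sin(β/2)=0.691490, N=[2·2·24·1]^{1/2}=9.797959
k: max(0,(2)−(0))=2 … min(2+(2),2−(0))=2
  k=2: (−1)^0·9.7980/(4)·0.7224^2·0.6915^2 = +0.611204
d^2_{0,2}(1.5271) = +0.611204
|D^2_{0,2}|² = |d^2_{0,2}(β)|² = (+0.611204)² = 0.373570 (the z-rotation phases have unit modulus)

P=0.3736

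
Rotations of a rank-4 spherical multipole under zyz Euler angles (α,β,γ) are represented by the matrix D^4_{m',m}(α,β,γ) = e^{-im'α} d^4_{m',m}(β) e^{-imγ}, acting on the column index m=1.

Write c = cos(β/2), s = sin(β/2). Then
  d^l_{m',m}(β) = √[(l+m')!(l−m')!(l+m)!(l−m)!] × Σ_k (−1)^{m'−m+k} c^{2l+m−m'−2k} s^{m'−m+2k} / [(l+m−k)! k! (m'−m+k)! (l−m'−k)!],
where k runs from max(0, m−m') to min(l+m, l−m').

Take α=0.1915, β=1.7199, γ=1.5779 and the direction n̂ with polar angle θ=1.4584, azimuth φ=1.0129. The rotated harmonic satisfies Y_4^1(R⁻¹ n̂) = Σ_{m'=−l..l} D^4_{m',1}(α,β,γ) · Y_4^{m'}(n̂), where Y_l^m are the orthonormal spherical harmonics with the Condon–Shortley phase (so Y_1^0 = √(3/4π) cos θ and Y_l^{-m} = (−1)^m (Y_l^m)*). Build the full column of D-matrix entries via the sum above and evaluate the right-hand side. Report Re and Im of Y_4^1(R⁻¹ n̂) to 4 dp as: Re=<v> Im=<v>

Re=0.0040 Im=0.0011

Need the full column D^4_{m',1} for m'=−4..4 at α=0.1915, β=1.7199, γ=1.5779.
cos(β/2)=0.652475, sin(β/2)=0.757810
d^4_{-4,1}: single k=5 term ⇒ +0.519503;  D = +0.357481-0.376949i
d^4_{-3,1}: k∈[4..5] ⇒ +0.790709 -0.639971 = +0.150738;  D = +0.081012-0.127118i
d^4_{-2,1}: k∈[3..5] ⇒ +0.727807 -1.472652 +0.397304 = -0.347541;  D = -0.127584+0.323275i
d^4_{-1,1}: k∈[2..5] ⇒ +0.443104 -1.793159 +1.209431 -0.108763 = -0.249388;  D = -0.045726+0.245160i
d^4_{0,1}: k∈[1..4] ⇒ +0.170618 -1.380917 +1.862774 -0.418795 = +0.233679;  D = -0.001660-0.233673i
d^4_{1,1}: k∈[0..3] ⇒ +0.032848 -0.664655 +1.793159 -0.806288 = +0.355065;  D = -0.070054-0.348085i
d^4_{2,1}: k∈[0..2] ⇒ -0.161862 +1.091711 -0.981768 = -0.051919;  D = +0.019744+0.048018i
d^4_{3,1}: k∈[0..1] ⇒ +0.351703 -0.790709 = -0.439006;  D = +0.241175+0.366826i
d^4_{4,1}: single k=0 term ⇒ -0.385119;  D = +0.268952+0.275648i
Y_4^{m'}(θ=1.4584,φ=1.0129) and Σ D·Y over m':
  (+0.3575-0.3769i)·(-0.2648+0.3406i)  (+0.0810-0.1271i)·(-0.1370-0.0141i)  (-0.1276+0.3233i)·(+0.1324+0.2706i)  (-0.0457+0.2452i)·(-0.0813+0.1303i)  (-0.0017-0.2337i)·(+0.2780+0.0000i)  (-0.0701-0.3481i)·(+0.0813+0.1303i)  (+0.0197+0.0480i)·(+0.1324-0.2706i)  (+0.2412+0.3668i)·(+0.1370-0.0141i)  (+0.2690+0.2756i)·(-0.2648-0.3406i)
Y_4^1(R⁻¹ n̂) = +0.003970+0.001123i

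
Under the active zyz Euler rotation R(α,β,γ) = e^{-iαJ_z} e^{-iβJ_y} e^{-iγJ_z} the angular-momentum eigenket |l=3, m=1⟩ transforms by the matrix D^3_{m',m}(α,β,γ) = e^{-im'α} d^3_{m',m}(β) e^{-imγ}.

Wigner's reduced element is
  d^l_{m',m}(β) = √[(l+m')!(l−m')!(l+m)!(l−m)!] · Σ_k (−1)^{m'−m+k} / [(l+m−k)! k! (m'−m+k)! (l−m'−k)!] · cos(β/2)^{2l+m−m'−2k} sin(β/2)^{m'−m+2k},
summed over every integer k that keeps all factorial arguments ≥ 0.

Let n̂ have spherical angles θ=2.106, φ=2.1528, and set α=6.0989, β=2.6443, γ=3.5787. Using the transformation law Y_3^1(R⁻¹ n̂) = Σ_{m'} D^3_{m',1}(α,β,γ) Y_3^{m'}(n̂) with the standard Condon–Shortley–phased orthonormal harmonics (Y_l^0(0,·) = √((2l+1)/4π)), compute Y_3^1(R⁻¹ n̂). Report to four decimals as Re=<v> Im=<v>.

Need the full column D^3_{m',1} for m'=−3..3 at α=6.0989, β=2.6443, γ=3.5787.
cos(β/2)=0.246092, sin(β/2)=0.969246
d^3_{-3,1}: single k=4 term ⇒ +0.207004;  D = -0.113587+0.173056i
d^3_{-2,1}: k∈[3..4] ⇒ +0.085827 -0.665685 = -0.579858;  D = +0.401622-0.418252i
d^3_{-1,1}: k∈[2..4] ⇒ +0.020673 -0.427585 +0.829097 = +0.422185;  D = -0.343266+0.245783i
d^3_{0,1}: k∈[1..3] ⇒ +0.003030 -0.141029 +0.729221 = +0.591223;  D = -0.535636+0.250277i
d^3_{1,1}: k∈[0..2] ⇒ +0.000222 -0.027564 +0.320689 = +0.293346;  D = -0.284021+0.073377i
d^3_{2,1}: k∈[0..1] ⇒ -0.002766 +0.085827 = +0.083061;  D = -0.082866+0.005688i
d^3_{3,1}: single k=0 term ⇒ +0.013345;  D = -0.013255-0.001541i
Y_3^{m'}(θ=2.106,φ=2.1528) and Σ D·Y over m':
  (-0.1136+0.1731i)·(+0.2615-0.0463i)  (+0.4016-0.4183i)·(+0.1526-0.3542i)  (-0.3433+0.2458i)·(-0.0459-0.0698i)  (-0.5356+0.2503i)·(+0.3234+0.0000i)  (-0.2840+0.0734i)·(+0.0459-0.0698i)  (-0.0829+0.0057i)·(+0.1526+0.3542i)  (-0.0133-0.0015i)·(-0.2615-0.0463i)
Y_3^1(R⁻¹ n̂) = -0.268055-0.066208i

Re=-0.2681 Im=-0.0662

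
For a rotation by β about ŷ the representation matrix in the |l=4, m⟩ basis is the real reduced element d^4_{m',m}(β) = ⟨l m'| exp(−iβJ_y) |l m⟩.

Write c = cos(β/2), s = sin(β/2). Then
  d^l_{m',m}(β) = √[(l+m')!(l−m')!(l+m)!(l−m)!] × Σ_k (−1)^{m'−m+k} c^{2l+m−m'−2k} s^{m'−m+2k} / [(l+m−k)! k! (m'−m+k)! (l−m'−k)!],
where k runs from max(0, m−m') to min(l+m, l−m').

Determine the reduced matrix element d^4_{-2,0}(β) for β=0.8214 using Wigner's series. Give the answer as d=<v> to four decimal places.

d^4_{-2,0}(β=0.8214) via Wigner's sum:
c=cos(0.8214/2)=0.916842, s=sin(0.8214/2)=0.399251; N=√[2·720·24·24]=910.735966
k: max(0,(0)−(-2))=2 … min(4+(0),4−(-2))=4
  k=2: (−1)^0·910.7360/(96)·0.9168^6·0.3993^2 = +0.898213
  k=3: (−1)^1·910.7360/(36)·0.9168^4·0.3993^4 = -0.454205
  k=4: (−1)^2·910.7360/(96)·0.9168^2·0.3993^6 = +0.032299
d^4_{-2,0}(0.8214) = +0.898213 -0.454205 +0.032299 = +0.476307

d=0.4763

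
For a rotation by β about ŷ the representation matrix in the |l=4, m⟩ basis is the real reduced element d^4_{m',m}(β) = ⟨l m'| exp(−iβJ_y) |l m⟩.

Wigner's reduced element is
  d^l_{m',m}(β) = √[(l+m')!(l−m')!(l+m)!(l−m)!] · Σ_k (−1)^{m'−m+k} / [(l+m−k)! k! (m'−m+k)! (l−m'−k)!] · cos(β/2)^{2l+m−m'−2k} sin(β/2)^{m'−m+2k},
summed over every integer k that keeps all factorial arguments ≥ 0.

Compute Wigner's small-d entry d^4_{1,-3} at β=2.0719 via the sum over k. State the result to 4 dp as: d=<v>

d=-0.3471

d^4_{1,-3}(β=2.0719) via Wigner's sum:
c=cos(2.0719/2)=0.509709, s=sin(2.0719/2)=0.860347; N=√[120·6·1·5040]=1904.940944
k: max(0,(-3)−(1))=0 … min(4+(-3),4−(1))=1
  k=0: (−1)^4·1904.9409/(144)·0.5097^4·0.8603^4 = +0.489218
  k=1: (−1)^5·1904.9409/(240)·0.5097^2·0.8603^6 = -0.836289
d^4_{1,-3}(2.0719) = +0.489218 -0.836289 = -0.347071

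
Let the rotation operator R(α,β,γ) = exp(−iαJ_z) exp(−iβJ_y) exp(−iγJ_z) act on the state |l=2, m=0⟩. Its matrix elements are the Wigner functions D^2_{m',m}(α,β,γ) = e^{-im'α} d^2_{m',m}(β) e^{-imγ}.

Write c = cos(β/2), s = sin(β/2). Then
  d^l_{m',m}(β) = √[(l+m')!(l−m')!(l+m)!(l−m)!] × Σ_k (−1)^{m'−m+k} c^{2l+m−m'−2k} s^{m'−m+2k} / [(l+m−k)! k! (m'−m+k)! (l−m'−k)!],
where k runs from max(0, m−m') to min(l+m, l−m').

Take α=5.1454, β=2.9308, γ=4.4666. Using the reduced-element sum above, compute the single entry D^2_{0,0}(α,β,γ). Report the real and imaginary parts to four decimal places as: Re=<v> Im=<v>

Re=0.9343 Im=0.0000

Split into d^2_{0,0}(β=2.9308) × two z-phases.
c=cos(2.9308/2)=0.105201, s=sin(2.9308/2)=0.994451; N=√[2·2·2·2]=4.000000
k: max(0,(0)−(0))=0 … min(2+(0),2−(0))=2
  k=0: (−1)^0·4.0000/(4)·0.1052^4·0.9945^0 = +0.000122
  k=1: (−1)^1·4.0000/(1)·0.1052^2·0.9945^2 = -0.043779
  k=2: (−1)^2·4.0000/(4)·0.1052^0·0.9945^4 = +0.977988
d^2_{0,0}(2.9308) = +0.000122 -0.043779 +0.977988 = +0.934331
D = (+1.000000+0.000000i)·(+0.934331)·(+1.000000+0.000000i) = +0.934331+0.000000i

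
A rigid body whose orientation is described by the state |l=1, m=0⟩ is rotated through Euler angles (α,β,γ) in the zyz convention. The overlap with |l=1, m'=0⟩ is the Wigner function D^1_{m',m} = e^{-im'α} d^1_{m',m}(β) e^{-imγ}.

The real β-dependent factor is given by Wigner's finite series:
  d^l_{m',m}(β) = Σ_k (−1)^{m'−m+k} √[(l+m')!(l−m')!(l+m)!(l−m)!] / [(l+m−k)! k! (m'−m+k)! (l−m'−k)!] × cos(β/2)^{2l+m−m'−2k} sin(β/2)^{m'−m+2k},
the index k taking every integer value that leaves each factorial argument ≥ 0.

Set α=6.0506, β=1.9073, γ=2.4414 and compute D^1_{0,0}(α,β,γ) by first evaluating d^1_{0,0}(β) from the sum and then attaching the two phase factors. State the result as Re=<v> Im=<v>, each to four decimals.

First d^1_{0,0}(β=1.9073), then the phase factors e^{-i(0)α} and e^{-i(0)γ}:
c=cos(1.9073/2)=0.578710, s=sin(1.9073/2)=0.815533; N=√[1·1·1·1]=1.000000
k∈{0,1} keeps every argument non-negative
  k=0: (−1)^0·1.0000/(1)·0.5787^2·0.8155^0 = +0.334906
  k=1: (−1)^1·1.0000/(1)·0.5787^0·0.8155^2 = -0.665094
d^1_{0,0}(1.9073) = +0.334906 -0.665094 = -0.330189
Phases: e^{-i·(0)·6.0506}=+1.000000+0.000000i, e^{-i·(0)·2.4414}=+1.000000+0.000000i ⇒ D=-0.330189+0.000000i

Re=-0.3302 Im=0.0000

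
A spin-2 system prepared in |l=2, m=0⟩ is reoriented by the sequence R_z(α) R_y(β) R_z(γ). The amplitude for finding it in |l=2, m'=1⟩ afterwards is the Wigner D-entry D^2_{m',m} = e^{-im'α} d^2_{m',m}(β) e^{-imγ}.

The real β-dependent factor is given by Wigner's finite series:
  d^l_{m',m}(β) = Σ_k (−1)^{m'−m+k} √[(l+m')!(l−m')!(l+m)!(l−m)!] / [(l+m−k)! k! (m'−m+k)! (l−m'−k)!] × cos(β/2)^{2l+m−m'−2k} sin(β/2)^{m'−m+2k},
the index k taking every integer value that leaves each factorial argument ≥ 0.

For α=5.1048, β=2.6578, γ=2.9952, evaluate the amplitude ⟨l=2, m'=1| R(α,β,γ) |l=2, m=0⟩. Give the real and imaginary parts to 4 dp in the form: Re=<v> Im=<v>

Re=0.1929 Im=0.4660

Split into d^2_{1,0}(β=2.6578) × two z-phases.
With c≡cos(β/2)=0.239544 and s≡sin(β/2)=0.970885, N=[6·1·2·2]^{1/2}=4.898979
Admissible k: 0..1 (factorial args all ≥0)
  k=0: (−1)^1·4.8990/(2)·0.2395^3·0.9709^1 = -0.032689
  k=1: (−1)^2·4.8990/(2)·0.2395^1·0.9709^3 = +0.536989
d^2_{1,0}(2.6578) = -0.032689 +0.536989 = +0.504300
Phases: e^{-i·(1)·5.1048}=+0.382417+0.923990i, e^{-i·(0)·2.9952}=+1.000000+0.000000i ⇒ D=+0.192853+0.465968i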